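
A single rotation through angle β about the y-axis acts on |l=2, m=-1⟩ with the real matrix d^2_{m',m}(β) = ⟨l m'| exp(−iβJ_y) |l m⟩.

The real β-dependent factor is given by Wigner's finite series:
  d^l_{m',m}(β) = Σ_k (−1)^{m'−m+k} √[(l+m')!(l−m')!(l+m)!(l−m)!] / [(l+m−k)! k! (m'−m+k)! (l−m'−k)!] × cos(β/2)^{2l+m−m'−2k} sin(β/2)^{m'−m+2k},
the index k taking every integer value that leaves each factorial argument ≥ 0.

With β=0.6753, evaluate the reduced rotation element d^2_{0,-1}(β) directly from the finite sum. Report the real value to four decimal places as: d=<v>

d^2_{0,-1}(β=0.6753) via Wigner's sum:
With c≡cos(β/2)=0.943536 and s≡sin(β/2)=0.331271, N=[2·2·1·6]^{1/2}=4.898979
Admissible k: 0..1 (factorial args all ≥0)
  k=0: (−1)^1·4.8990/(2)·0.9435^3·0.3313^1 = -0.681607
  k=1: (−1)^2·4.8990/(2)·0.9435^1·0.3313^3 = +0.084020
d^2_{0,-1}(0.6753) = -0.681607 +0.084020 = -0.597586

d=-0.5976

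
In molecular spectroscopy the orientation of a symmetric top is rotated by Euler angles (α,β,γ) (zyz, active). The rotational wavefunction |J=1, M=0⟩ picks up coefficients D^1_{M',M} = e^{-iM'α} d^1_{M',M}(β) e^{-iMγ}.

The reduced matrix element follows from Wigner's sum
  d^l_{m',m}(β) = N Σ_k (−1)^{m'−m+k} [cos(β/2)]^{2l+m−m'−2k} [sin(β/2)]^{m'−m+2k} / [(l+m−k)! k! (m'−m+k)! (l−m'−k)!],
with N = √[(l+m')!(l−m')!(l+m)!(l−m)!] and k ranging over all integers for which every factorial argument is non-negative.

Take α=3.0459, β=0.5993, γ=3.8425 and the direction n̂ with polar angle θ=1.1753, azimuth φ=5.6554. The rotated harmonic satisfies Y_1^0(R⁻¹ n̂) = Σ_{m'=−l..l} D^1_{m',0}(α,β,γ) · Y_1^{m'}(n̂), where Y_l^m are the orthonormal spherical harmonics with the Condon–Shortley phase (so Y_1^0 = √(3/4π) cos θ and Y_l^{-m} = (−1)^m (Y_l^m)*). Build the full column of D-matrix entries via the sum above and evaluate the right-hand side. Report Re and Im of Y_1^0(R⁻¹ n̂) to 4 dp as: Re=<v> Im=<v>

Re=-0.0637 Im=0.0000

Need the full column D^1_{m',0} for m'=−1..1 at α=3.0459, β=0.5993, γ=3.8425.
cos(β/2)=0.955440, sin(β/2)=0.295186
d^1_{-1,0}: single k=1 term ⇒ +0.398854;  D = -0.397029+0.038109i
d^1_{0,0}: k∈[0..1] ⇒ +0.912865 -0.087135 = +0.825731;  D = +0.825731+0.000000i
d^1_{1,0}: single k=0 term ⇒ -0.398854;  D = +0.397029+0.038109i
Y_1^{m'}(θ=1.1753,φ=5.6554) and Σ D·Y over m':
  (-0.3970+0.0381i)·(+0.2580+0.1873i)  (+0.8257+0.0000i)·(+0.1882+0.0000i)  (+0.3970+0.0381i)·(-0.2580+0.1873i)
Y_1^0(R⁻¹ n̂) = -0.063729+0.000000i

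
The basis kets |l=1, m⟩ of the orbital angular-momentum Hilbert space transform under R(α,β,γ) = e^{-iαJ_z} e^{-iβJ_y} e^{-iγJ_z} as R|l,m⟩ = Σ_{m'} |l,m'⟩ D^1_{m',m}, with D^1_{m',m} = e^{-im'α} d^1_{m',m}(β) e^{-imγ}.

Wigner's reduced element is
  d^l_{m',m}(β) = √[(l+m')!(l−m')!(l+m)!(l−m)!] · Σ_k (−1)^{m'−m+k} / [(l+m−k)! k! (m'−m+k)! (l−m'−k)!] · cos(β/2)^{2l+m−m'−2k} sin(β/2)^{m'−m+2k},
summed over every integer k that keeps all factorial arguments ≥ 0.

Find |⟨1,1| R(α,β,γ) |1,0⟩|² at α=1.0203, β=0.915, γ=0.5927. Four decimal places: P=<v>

P=0.3141

First d^1_{1,0}(β=0.915), then the phase factors e^{-i(1)α} and e^{-i(0)γ}:
Half-angle: c=0.897160, s=0.441707. N=√(2·1·1·1)=1.414214
k∈{0} keeps every argument non-negative
  k=0: (−1)^1·1.4142/(1)·0.8972^1·0.4417^1 = -0.560426
d^1_{1,0}(0.915) = -0.560426
|D^1_{1,0}|² = |d^1_{1,0}(β)|² = (-0.560426)² = 0.314078 (the z-rotation phases have unit modulus)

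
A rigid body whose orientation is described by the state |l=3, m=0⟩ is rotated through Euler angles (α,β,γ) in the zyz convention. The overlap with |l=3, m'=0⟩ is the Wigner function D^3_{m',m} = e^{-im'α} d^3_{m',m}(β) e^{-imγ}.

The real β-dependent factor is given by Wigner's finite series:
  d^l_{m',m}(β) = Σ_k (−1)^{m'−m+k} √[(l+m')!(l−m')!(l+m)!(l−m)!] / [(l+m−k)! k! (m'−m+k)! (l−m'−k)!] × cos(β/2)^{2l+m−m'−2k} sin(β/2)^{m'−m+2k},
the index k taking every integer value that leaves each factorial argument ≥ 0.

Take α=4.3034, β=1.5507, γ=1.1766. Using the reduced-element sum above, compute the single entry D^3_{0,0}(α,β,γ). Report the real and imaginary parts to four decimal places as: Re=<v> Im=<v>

D^3_{0,0}(4.3034,1.5507,1.1766) = e^{-i·0·4.3034}·d^3_{0,0}(1.5507)·e^{-i·0·1.1766}. Compute d first:
Half-angle: c=0.714176, s=0.699966. N=√(6·6·6·6)=36.000000
k: max(0,(0)−(0))=0 … min(3+(0),3−(0))=3
  k=0: (−1)^0·36.0000/(36)·0.7142^6·0.7000^0 = +0.132688
  k=1: (−1)^1·36.0000/(4)·0.7142^4·0.7000^2 = -1.147143
  k=2: (−1)^2·36.0000/(4)·0.7142^2·0.7000^4 = +1.101948
  k=3: (−1)^3·36.0000/(36)·0.7142^0·0.7000^6 = -0.117615
d^3_{0,0}(1.5507) = +0.132688 -1.147143 +1.101948 -0.117615 = -0.030122
Phases: e^{-i·(0)·4.3034}=+1.000000+0.000000i, e^{-i·(0)·1.1766}=+1.000000+0.000000i ⇒ D=-0.030122+0.000000i

Re=-0.0301 Im=0.0000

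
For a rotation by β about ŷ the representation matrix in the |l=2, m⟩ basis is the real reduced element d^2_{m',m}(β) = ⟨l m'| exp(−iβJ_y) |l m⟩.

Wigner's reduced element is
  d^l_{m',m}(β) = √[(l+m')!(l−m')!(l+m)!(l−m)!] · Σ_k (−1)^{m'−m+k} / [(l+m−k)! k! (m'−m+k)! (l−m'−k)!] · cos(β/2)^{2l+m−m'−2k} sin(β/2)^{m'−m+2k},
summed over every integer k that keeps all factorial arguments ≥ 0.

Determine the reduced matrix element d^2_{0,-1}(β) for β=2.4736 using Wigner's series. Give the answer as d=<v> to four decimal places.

d^2_{0,-1}(β=2.4736) via Wigner's sum:
Half-angle: c=0.327821, s=0.944740. N=√(2·2·1·6)=4.898979
Admissible k: 0..1 (factorial args all ≥0)
  k=0: (−1)^1·4.8990/(2)·0.3278^3·0.9447^1 = -0.081526
  k=1: (−1)^2·4.8990/(2)·0.3278^1·0.9447^3 = +0.677094
d^2_{0,-1}(2.4736) = -0.081526 +0.677094 = +0.595568

d=0.5956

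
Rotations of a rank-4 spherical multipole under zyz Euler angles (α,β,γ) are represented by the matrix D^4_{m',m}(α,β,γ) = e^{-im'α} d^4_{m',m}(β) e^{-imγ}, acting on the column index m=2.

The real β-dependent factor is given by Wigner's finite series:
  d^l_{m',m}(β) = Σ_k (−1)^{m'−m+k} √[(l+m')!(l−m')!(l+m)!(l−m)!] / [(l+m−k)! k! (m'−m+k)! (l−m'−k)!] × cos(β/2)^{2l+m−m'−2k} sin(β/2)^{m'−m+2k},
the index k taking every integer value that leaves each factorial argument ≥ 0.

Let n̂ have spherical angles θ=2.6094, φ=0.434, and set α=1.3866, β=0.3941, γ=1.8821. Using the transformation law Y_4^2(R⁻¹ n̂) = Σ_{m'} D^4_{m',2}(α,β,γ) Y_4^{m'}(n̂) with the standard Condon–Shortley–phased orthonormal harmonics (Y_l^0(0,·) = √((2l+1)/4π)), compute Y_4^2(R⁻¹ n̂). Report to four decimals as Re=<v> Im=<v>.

Re=0.1019 Im=0.3911

Need the full column D^4_{m',2} for m'=−4..4 at α=1.3866, β=0.3941, γ=1.8821.
cos(β/2)=0.980648, sin(β/2)=0.195777
d^4_{-4,2}: single k=6 term ⇒ +0.000287;  D = -0.000060+0.000280i
d^4_{-3,2}: k∈[5..6] ⇒ +0.003045 -0.000040 = +0.003004;  D = +0.002772+0.001158i
d^4_{-2,2}: k∈[4..6] ⇒ +0.020380 -0.000650 +0.000002 = +0.019732;  D = +0.010810-0.016507i
d^4_{-1,2}: k∈[3..5] ⇒ +0.096243 -0.005754 +0.000046 = +0.090535;  D = -0.065373-0.062633i
d^4_{0,2}: k∈[2..4] ⇒ +0.323389 -0.034371 +0.000514 = +0.289532;  D = -0.235204+0.168842i
d^4_{1,2}: k∈[1..3] ⇒ +0.724422 -0.144364 +0.003836 = +0.583894;  D = +0.247864+0.528673i
d^4_{2,2}: k∈[0..2] ⇒ +0.855277 -0.409059 +0.020380 = +0.466597;  D = +0.451601-0.117342i
d^4_{3,2}: k∈[0..1] ⇒ -0.638880 +0.076390 = -0.562490;  D = +0.039352+0.561112i
d^4_{4,2}: single k=0 term ⇒ +0.180378;  D = -0.179203-0.020550i
Y_4^{m'}(θ=2.6094,φ=0.434) and Σ D·Y over m':
  (-0.0001+0.0003i)·(-0.0048-0.0289i)  (+0.0028+0.0012i)·(-0.0374+0.1359i)  (+0.0108-0.0165i)·(+0.2337-0.2759i)  (-0.0654-0.0626i)·(-0.4124+0.1912i)  (-0.2352+0.1688i)·(+0.0022+0.0000i)  (+0.2479+0.5287i)·(+0.4124+0.1912i)  (+0.4516-0.1173i)·(+0.2337+0.2759i)  (+0.0394+0.5611i)·(+0.0374+0.1359i)  (-0.1792-0.0206i)·(-0.0048+0.0289i)
Y_4^2(R⁻¹ n̂) = +0.101910+0.391065i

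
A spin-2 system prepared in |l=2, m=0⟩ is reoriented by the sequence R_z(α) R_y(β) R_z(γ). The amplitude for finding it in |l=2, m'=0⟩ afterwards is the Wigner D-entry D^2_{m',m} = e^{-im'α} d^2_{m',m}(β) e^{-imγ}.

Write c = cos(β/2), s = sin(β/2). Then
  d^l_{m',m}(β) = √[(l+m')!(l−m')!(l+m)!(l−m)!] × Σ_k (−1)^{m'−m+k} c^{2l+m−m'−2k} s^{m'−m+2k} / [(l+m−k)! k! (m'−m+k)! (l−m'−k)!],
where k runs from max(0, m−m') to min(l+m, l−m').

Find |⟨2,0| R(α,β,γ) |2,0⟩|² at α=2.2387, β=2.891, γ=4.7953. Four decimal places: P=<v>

Split into d^2_{0,0}(β=2.891) × two z-phases.
With c≡cos(β/2)=0.124969 and s≡sin(β/2)=0.992161, N=[2·2·2·2]^{1/2}=4.000000
The bounds max(0,m−m')=0 and min(l+m,l−m')=2 give 3 terms
  k=0: (−1)^0·4.0000/(4)·0.1250^4·0.9922^0 = +0.000244
  k=1: (−1)^1·4.0000/(1)·0.1250^2·0.9922^2 = -0.061493
  k=2: (−1)^2·4.0000/(4)·0.1250^0·0.9922^4 = +0.969010
d^2_{0,0}(2.891) = +0.000244 -0.061493 +0.969010 = +0.907760
|D^2_{0,0}|² = |d^2_{0,0}(β)|² = (+0.907760)² = 0.824029 (the z-rotation phases have unit modulus)

P=0.8240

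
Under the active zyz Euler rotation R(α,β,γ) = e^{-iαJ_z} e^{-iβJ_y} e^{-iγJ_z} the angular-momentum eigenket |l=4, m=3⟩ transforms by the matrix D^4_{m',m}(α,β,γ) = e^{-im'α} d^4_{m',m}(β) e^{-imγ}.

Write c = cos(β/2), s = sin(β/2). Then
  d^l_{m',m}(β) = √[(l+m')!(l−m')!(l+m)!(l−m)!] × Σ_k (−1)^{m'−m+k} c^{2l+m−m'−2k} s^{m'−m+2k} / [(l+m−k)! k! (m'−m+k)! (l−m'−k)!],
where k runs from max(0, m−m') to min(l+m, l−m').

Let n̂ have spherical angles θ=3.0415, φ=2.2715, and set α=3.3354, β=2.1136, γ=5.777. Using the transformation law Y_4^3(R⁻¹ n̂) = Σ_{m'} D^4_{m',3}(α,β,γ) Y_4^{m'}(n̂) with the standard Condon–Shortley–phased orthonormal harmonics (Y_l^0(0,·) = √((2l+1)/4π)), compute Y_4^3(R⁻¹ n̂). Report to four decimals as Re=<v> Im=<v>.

Need the full column D^4_{m',3} for m'=−4..4 at α=3.3354, β=2.1136, γ=5.777.
cos(β/2)=0.491661, sin(β/2)=0.870787
d^4_{-4,3}: single k=7 term ⇒ +0.527950;  D = -0.349307+0.395874i
d^4_{-3,3}: k∈[6..7] ⇒ +0.737735 -0.330593 = +0.407142;  D = +0.205536-0.351453i
d^4_{-2,3}: k∈[5..6] ⇒ +0.667946 -0.698413 = -0.030466;  D = +0.010027-0.028769i
d^4_{-1,3}: k∈[4..5] ⇒ +0.444457 -0.836513 = -0.392056;  D = -0.055317+0.388134i
d^4_{0,3}: k∈[3..4] ⇒ +0.224455 -0.704077 = -0.479623;  D = -0.025044-0.478968i
d^4_{1,3}: k∈[2..3] ⇒ +0.085014 -0.444457 = -0.359443;  D = +0.087550+0.348618i
d^4_{2,3}: k∈[1..2] ⇒ +0.022628 -0.212936 = -0.190309;  D = -0.081035-0.172194i
d^4_{3,3}: k∈[0..1] ⇒ +0.003414 -0.074975 = -0.071561;  D = +0.042371+0.057668i
d^4_{4,3}: single k=0 term ⇒ -0.017105;  D = -0.012593-0.011576i
Y_4^{m'}(θ=3.0415,φ=2.2715) and Σ D·Y over m':
  (-0.3493+0.3959i)·(-0.0000-0.0000i)  (+0.2055-0.3515i)·(-0.0011+0.0006i)  (+0.0100-0.0288i)·(-0.0033+0.0195i)  (-0.0553+0.3881i)·(+0.1192+0.1413i)  (-0.0250-0.4790i)·(+0.8044+0.0000i)  (+0.0876+0.3486i)·(-0.1192+0.1413i)  (-0.0810-0.1722i)·(-0.0033-0.0195i)  (+0.0424+0.0577i)·(+0.0011+0.0006i)  (-0.0126-0.0116i)·(-0.0000+0.0000i)
Y_4^3(R⁻¹ n̂) = -0.143813-0.372986i

Re=-0.1438 Im=-0.3730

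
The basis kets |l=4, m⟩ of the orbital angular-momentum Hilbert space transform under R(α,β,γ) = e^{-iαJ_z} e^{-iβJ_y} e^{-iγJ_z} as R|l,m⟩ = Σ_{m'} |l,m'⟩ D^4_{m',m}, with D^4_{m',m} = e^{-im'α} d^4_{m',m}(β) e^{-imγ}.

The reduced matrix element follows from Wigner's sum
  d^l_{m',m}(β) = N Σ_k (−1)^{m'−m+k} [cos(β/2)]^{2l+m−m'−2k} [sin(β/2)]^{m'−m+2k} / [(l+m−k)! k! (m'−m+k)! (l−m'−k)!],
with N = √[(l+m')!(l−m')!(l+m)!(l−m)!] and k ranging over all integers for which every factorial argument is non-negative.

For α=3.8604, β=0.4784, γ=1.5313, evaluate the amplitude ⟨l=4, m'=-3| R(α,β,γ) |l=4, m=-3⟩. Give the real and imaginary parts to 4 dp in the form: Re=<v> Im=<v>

Re=-0.4136 Im=-0.2086

First d^4_{-3,-3}(β=0.4784), then the phase factors e^{-i(-3)α} and e^{-i(-3)γ}:
With c≡cos(β/2)=0.971528 and s≡sin(β/2)=0.236925, N=[1·5040·1·5040]^{1/2}=5040.000000
k∈{0,1} keeps every argument non-negative
  k=0: (−1)^0·5040.0000/(5040)·0.9715^8·0.2369^0 = +0.793674
  k=1: (−1)^1·5040.0000/(720)·0.9715^6·0.2369^2 = -0.330410
d^4_{-3,-3}(0.4784) = +0.793674 -0.330410 = +0.463264
D = (+0.552721-0.833366i)·(+0.463264)·(-0.118212-0.992988i) = -0.413630-0.208622i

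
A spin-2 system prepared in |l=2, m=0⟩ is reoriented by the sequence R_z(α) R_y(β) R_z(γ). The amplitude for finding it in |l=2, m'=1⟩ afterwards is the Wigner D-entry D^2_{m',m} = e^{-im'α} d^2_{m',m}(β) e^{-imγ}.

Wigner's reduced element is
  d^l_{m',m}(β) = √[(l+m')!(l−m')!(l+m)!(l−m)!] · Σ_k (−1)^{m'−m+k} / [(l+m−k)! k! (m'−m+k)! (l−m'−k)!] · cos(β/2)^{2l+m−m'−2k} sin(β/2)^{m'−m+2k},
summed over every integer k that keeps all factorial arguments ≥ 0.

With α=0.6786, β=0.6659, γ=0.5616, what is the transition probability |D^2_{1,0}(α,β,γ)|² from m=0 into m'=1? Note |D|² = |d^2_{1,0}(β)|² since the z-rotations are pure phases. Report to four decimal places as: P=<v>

P=0.3540

Split into d^2_{1,0}(β=0.6659) × two z-phases.
Half-angle: c=0.945082, s=0.326832. N=√(6·1·2·2)=4.898979
Admissible k: 0..1 (factorial args all ≥0)
  k=0: (−1)^1·4.8990/(2)·0.9451^3·0.3268^1 = -0.675787
  k=1: (−1)^2·4.8990/(2)·0.9451^1·0.3268^3 = +0.080820
d^2_{1,0}(0.6659) = -0.675787 +0.080820 = -0.594966
|D^2_{1,0}|² = |d^2_{1,0}(β)|² = (-0.594966)² = 0.353985 (the z-rotation phases have unit modulus)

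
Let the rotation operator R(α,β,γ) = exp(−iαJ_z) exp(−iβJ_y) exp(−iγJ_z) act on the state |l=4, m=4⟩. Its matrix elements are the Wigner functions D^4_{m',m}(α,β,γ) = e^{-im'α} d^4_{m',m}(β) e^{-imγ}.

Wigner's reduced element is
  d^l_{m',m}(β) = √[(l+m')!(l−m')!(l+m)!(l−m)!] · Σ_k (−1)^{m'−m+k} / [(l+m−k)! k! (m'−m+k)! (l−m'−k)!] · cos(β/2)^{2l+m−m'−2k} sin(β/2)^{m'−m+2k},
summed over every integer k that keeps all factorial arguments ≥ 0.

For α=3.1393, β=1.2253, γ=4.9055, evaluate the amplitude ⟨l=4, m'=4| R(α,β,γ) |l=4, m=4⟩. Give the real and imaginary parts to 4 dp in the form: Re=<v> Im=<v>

Re=0.1450 Im=-0.1387

D^4_{4,4}(3.1393,1.2253,4.9055) = e^{-i·4·3.1393}·d^4_{4,4}(1.2253)·e^{-i·4·4.9055}. Compute d first:
c=cos(1.2253/2)=0.818127, s=sin(1.2253/2)=0.575038; N=√[40320·1·40320·1]=40320.000000
k∈{0} keeps every argument non-negative
  k=0: (−1)^0·40320.0000/(40320)·0.8181^8·0.5750^0 = +0.200709
d^4_{4,4}(1.2253) = +0.200709
Attach z-rotation phases: D = e^{-i(4)(3.1393)}·(+0.200709)·e^{-i(4)(4.9055)} = +0.145027-0.138748i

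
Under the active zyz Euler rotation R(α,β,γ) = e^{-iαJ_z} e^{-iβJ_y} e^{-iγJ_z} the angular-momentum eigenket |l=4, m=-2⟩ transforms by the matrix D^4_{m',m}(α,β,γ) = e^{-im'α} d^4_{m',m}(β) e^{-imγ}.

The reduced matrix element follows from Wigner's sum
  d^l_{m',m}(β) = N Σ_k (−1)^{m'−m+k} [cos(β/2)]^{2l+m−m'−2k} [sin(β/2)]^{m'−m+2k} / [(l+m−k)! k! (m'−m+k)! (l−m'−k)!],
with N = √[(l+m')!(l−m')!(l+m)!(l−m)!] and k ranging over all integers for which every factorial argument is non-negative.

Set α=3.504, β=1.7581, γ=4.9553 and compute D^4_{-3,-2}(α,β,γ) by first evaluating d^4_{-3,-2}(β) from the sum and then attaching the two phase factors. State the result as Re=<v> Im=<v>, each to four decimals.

Split into d^4_{-3,-2}(β=1.7581) × two z-phases.
Half-angle: c=0.637883, s=0.770133. N=√(1·5040·2·720)=2693.993318
k∈{1,2} keeps every argument non-negative
  k=1: (−1)^0·2693.9933/(720)·0.6379^7·0.7701^1 = +0.123828
  k=2: (−1)^1·2693.9933/(240)·0.6379^5·0.7701^3 = -0.541487
d^4_{-3,-2}(1.7581) = +0.123828 -0.541487 = -0.417660
Phases: e^{-i·(-3)·3.504}=-0.464947-0.885339i, e^{-i·(-2)·4.9553}=-0.884291-0.466935i ⇒ D=+0.000939-0.417659i

Re=0.0009 Im=-0.4177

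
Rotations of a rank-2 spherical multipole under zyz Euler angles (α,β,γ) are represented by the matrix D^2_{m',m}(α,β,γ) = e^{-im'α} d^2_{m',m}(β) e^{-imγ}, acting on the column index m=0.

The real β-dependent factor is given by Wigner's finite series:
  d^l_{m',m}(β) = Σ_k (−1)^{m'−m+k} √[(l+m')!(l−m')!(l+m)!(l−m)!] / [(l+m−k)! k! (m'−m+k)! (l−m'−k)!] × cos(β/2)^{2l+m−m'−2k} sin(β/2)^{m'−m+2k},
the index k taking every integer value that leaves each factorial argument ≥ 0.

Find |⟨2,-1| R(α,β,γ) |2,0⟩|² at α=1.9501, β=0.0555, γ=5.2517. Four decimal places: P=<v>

D^2_{-1,0}(1.9501,0.0555,5.2517) = e^{-i·-1·1.9501}·d^2_{-1,0}(0.0555)·e^{-i·0·5.2517}. Compute d first:
With c≡cos(β/2)=0.999615 and s≡sin(β/2)=0.027746, N=[1·6·2·2]^{1/2}=4.898979
k∈{1,2} keeps every argument non-negative
  k=1: (−1)^0·4.8990/(2)·0.9996^3·0.0277^1 = +0.067886
  k=2: (−1)^1·4.8990/(2)·0.9996^1·0.0277^3 = -0.000052
d^2_{-1,0}(0.0555) = +0.067886 -0.000052 = +0.067834
|D^2_{-1,0}|² = |d^2_{-1,0}(β)|² = (+0.067834)² = 0.004601 (the z-rotation phases have unit modulus)

P=0.0046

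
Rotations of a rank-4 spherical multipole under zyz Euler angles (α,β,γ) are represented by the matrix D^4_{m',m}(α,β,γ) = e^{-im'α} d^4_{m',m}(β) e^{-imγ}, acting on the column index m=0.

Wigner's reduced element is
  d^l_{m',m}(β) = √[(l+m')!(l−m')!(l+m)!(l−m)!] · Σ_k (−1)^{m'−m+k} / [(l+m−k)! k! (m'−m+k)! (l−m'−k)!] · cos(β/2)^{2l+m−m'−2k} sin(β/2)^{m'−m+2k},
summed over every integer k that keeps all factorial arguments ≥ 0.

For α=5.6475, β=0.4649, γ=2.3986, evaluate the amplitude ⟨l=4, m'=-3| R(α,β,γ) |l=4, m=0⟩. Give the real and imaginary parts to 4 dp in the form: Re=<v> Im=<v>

D^4_{-3,0}(5.6475,0.4649,2.3986) = e^{-i·-3·5.6475}·d^4_{-3,0}(0.4649)·e^{-i·0·2.3986}. Compute d first:
c=cos(0.4649/2)=0.973105, s=sin(0.4649/2)=0.230362; N=√[1·5040·24·24]=1703.830978
k∈{3,4} keeps every argument non-negative
  k=3: (−1)^0·1703.8310/(144)·0.9731^5·0.2304^3 = +0.126211
  k=4: (−1)^1·1703.8310/(144)·0.9731^3·0.2304^5 = -0.007073
d^4_{-3,0}(0.4649) = +0.126211 -0.007073 = +0.119138
Phases: e^{-i·(-3)·5.6475}=-0.329958-0.943995i, e^{-i·(0)·2.3986}=+1.000000+0.000000i ⇒ D=-0.039311-0.112466i

Re=-0.0393 Im=-0.1125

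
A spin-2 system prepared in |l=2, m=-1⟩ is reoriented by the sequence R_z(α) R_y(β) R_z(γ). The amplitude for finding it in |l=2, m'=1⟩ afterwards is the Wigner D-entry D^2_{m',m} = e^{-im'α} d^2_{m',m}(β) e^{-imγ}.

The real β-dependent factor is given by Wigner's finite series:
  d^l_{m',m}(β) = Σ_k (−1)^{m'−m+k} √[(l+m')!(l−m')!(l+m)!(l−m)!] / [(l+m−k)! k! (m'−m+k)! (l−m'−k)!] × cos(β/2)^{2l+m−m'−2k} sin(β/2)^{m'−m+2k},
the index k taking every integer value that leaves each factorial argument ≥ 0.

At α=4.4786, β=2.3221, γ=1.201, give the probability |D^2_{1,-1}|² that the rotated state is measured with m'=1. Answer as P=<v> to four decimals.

Split into d^2_{1,-1}(β=2.3221) × two z-phases.
With c≡cos(β/2)=0.398377 and s≡sin(β/2)=0.917222, N=[6·1·1·6]^{1/2}=6.000000
k: max(0,(-1)−(1))=0 … min(2+(-1),2−(1))=1
  k=0: (−1)^2·6.0000/(2)·0.3984^2·0.9172^2 = +0.400551
  k=1: (−1)^3·6.0000/(6)·0.3984^0·0.9172^4 = -0.707779
d^2_{1,-1}(2.3221) = +0.400551 -0.707779 = -0.307228
|D^2_{1,-1}|² = |d^2_{1,-1}(β)|² = (-0.307228)² = 0.094389 (the z-rotation phases have unit modulus)

P=0.0944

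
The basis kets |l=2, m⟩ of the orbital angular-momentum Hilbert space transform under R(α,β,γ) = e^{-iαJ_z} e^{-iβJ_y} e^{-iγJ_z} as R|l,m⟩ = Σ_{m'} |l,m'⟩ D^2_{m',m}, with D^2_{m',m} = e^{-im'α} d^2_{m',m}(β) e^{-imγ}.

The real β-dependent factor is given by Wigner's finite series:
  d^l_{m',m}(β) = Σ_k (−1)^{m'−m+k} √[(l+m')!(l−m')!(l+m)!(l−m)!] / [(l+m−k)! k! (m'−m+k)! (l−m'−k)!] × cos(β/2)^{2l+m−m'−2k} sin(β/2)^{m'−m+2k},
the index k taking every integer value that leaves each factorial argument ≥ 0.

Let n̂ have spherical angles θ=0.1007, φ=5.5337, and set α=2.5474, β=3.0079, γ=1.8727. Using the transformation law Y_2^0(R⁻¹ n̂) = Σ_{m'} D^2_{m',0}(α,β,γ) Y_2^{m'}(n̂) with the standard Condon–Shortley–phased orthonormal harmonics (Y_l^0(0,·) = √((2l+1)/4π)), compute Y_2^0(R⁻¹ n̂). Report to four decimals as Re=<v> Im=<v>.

Re=0.6294 Im=0.0000

Need the full column D^2_{m',0} for m'=−2..2 at α=2.5474, β=3.0079, γ=1.8727.
cos(β/2)=0.066797, sin(β/2)=0.997767
d^2_{-2,0}: single k=2 term ⇒ +0.010880;  D = +0.004060-0.010094i
d^2_{-1,0}: k∈[1..2] ⇒ +0.000728 -0.162524 = -0.161795;  D = +0.134064-0.090579i
d^2_{0,0}: k∈[0..2] ⇒ +0.000020 -0.017767 +0.991096 = +0.973349;  D = +0.973349+0.000000i
d^2_{1,0}: k∈[0..1] ⇒ -0.000728 +0.162524 = +0.161795;  D = -0.134064-0.090579i
d^2_{2,0}: single k=0 term ⇒ +0.010880;  D = +0.004060+0.010094i
Y_2^{m'}(θ=0.1007,φ=5.5337) and Σ D·Y over m':
  (+0.0041-0.0101i)·(+0.0003+0.0039i)  (+0.1341-0.0906i)·(+0.0566+0.0526i)  (+0.9733+0.0000i)·(+0.6212+0.0000i)  (-0.1341-0.0906i)·(-0.0566+0.0526i)  (+0.0041+0.0101i)·(+0.0003-0.0039i)
Y_2^0(R⁻¹ n̂) = +0.629449+0.000000i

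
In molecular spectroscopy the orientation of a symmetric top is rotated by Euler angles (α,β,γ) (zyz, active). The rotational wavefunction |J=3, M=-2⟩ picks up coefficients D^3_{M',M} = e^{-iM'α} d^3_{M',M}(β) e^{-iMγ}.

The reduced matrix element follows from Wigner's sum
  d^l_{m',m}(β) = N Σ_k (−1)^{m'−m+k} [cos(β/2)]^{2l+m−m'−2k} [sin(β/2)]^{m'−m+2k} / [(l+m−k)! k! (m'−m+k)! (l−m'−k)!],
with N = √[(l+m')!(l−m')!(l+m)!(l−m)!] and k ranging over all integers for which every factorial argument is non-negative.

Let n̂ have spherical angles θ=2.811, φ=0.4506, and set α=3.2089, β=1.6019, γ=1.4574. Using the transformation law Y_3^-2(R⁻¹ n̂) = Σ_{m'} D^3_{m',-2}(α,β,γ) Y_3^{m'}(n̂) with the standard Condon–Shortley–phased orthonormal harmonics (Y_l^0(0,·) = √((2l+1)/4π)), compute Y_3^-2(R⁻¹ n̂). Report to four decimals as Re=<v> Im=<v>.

Re=0.2569 Im=0.0067

Need the full column D^3_{m',-2} for m'=−3..3 at α=3.2089, β=1.6019, γ=1.4574.
cos(β/2)=0.696025, sin(β/2)=0.718018
d^3_{-3,-2}: single k=1 term ⇒ +0.287299;  D = +0.287210-0.007145i
d^3_{-2,-2}: k∈[0..1] ⇒ +0.113697 -0.604978 = -0.491281;  D = +0.489195-0.045221i
d^3_{-1,-2}: k∈[0..1] ⇒ -0.370902 +0.789423 = +0.418521;  D = +0.413210-0.066465i
d^3_{0,-2}: k∈[0..1] ⇒ +0.662720 -0.705262 = -0.042542;  D = +0.041453-0.009566i
d^3_{1,-2}: k∈[0..1] ⇒ -0.789423 +0.420049 = -0.369373;  D = -0.353514+0.107073i
d^3_{2,-2}: k∈[0..1] ⇒ +0.643813 -0.137028 = +0.506785;  D = -0.474047+0.179195i
d^3_{3,-2}: single k=0 term ⇒ -0.325369;  D = -0.295923+0.135257i
Y_3^{m'}(θ=2.811,φ=0.4506) and Σ D·Y over m':
  (+0.2872-0.0071i)·(+0.0031-0.0139i)  (+0.4892-0.0452i)·(-0.0632+0.0799i)  (+0.4132-0.0665i)·(+0.3280-0.1587i)  (+0.0415-0.0096i)·(-0.5200+0.0000i)  (-0.3535+0.1071i)·(-0.3280-0.1587i)  (-0.4740+0.1792i)·(-0.0632-0.0799i)  (-0.2959+0.1353i)·(-0.0031-0.0139i)
Y_3^-2(R⁻¹ n̂) = +0.256920+0.006718i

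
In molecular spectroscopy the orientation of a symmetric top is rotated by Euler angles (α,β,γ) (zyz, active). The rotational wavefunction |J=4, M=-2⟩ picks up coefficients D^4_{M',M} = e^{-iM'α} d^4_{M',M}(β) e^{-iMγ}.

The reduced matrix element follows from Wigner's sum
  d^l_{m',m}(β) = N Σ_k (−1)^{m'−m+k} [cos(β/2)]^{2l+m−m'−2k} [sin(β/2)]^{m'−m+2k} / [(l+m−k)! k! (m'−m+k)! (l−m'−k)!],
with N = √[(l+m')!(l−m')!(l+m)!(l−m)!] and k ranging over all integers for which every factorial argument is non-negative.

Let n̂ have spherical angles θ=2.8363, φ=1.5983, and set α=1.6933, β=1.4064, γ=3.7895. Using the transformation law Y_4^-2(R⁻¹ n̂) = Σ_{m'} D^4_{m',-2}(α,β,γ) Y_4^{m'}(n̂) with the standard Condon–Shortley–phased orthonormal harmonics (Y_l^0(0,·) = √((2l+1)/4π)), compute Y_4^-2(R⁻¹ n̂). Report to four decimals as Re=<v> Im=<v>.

Need the full column D^4_{m',-2} for m'=−4..4 at α=1.6933, β=1.4064, γ=3.7895.
cos(β/2)=0.762777, sin(β/2)=0.646662
d^4_{-4,-2}: single k=2 term ⇒ +0.435831;  D = -0.092998+0.425794i
d^4_{-3,-2}: k∈[1..2] ⇒ +0.363516 -0.783798 = -0.420282;  D = -0.418485-0.038833i
d^4_{-2,-2}: k∈[0..2] ⇒ +0.114599 -0.988372 +0.887953 = +0.014180;  D = -0.000425-0.014173i
d^4_{-1,-2}: k∈[0..2] ⇒ -0.412188 +1.481240 -0.709731 = +0.359320;  D = -0.355152+0.054576i
d^4_{0,-2}: k∈[0..2] ⇒ +0.781377 -1.497576 +0.403627 = -0.312573;  D = -0.084873-0.300829i
d^4_{1,-2}: k∈[0..2] ⇒ -0.987493 +1.064596 -0.153029 = -0.075926;  D = -0.070007+0.029391i
d^4_{2,-2}: k∈[0..2] ⇒ +0.887953 -0.510552 +0.030579 = +0.407980;  D = -0.202713-0.354055i
d^4_{3,-2}: k∈[0..1] ⇒ -0.563331 +0.134959 = -0.428372;  D = +0.342957-0.256678i
d^4_{4,-2}: single k=0 term ⇒ +0.225132;  D = +0.155912+0.162407i
Y_4^{m'}(θ=2.8363,φ=1.5983) and Σ D·Y over m':
  (-0.0930+0.4258i)·(+0.0036-0.0004i)  (-0.4185-0.0388i)·(-0.0027-0.0323i)  (-0.0004-0.0142i)·(-0.1620+0.0089i)  (-0.3552+0.0546i)·(+0.0126+0.4565i)  (-0.0849-0.3008i)·(+0.4942+0.0000i)  (-0.0700+0.0294i)·(-0.0126+0.4565i)  (-0.2027-0.3541i)·(-0.1620-0.0089i)  (+0.3430-0.2567i)·(+0.0027-0.0323i)  (+0.1559+0.1624i)·(+0.0036+0.0004i)
Y_4^-2(R⁻¹ n̂) = -0.061173-0.276948i

Re=-0.0612 Im=-0.2769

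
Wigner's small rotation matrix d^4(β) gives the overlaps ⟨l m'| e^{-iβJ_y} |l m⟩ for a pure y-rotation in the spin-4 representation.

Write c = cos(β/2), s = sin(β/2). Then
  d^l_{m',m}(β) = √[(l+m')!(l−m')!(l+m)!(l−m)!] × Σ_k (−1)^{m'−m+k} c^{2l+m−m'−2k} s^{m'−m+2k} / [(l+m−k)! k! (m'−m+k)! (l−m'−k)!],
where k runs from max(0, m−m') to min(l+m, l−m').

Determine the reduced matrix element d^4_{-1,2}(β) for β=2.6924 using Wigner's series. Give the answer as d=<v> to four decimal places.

d=0.5916

d^4_{-1,2}(β=2.6924) via Wigner's sum:
c=cos(2.6924/2)=0.222713, s=sin(2.6924/2)=0.974884; N=√[6·120·720·2]=1018.233765
k: max(0,(2)−(-1))=3 … min(4+(2),4−(-1))=5
  k=3: (−1)^0·1018.2338/(72)·0.2227^5·0.9749^3 = +0.007180
  k=4: (−1)^1·1018.2338/(48)·0.2227^3·0.9749^5 = -0.206351
  k=5: (−1)^2·1018.2338/(240)·0.2227^1·0.9749^7 = +0.790774
d^4_{-1,2}(2.6924) = +0.007180 -0.206351 +0.790774 = +0.591602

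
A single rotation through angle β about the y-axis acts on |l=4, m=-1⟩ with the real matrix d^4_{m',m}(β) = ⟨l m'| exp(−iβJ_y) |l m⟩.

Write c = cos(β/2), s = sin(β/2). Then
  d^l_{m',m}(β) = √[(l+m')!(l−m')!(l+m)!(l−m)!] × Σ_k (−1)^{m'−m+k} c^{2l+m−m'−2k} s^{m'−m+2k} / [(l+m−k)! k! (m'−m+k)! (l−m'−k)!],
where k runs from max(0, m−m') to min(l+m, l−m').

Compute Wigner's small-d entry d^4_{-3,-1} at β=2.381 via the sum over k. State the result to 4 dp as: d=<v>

d=-0.1688

d^4_{-3,-1}(β=2.381) via Wigner's sum:
c=cos(2.381/2)=0.371196, s=sin(2.381/2)=0.928555; N=√[1·5040·6·120]=1904.940944
k∈{2,3} keeps every argument non-negative
  k=2: (−1)^0·1904.9409/(240)·0.3712^6·0.9286^2 = +0.017902
  k=3: (−1)^1·1904.9409/(144)·0.3712^4·0.9286^4 = -0.186707
d^4_{-3,-1}(2.381) = +0.017902 -0.186707 = -0.168805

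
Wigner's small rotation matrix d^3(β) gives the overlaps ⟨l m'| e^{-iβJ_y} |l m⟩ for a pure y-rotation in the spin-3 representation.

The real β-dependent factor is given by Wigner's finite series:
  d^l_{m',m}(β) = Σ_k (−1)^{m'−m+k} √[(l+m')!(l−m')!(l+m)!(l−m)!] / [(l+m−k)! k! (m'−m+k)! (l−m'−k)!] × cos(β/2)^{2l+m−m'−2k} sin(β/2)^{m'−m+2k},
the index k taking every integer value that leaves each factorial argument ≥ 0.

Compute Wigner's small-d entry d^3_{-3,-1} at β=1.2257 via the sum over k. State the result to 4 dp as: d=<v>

d^3_{-3,-1}(β=1.2257) via Wigner's sum:
Half-angle: c=0.818012, s=0.575201. N=√(1·720·2·24)=185.903201
The bounds max(0,m−m')=2 and min(l+m,l−m')=2 give 1 term
  k=2: (−1)^0·185.9032/(48)·0.8180^4·0.5752^2 = +0.573751
d^3_{-3,-1}(1.2257) = +0.573751

d=0.5738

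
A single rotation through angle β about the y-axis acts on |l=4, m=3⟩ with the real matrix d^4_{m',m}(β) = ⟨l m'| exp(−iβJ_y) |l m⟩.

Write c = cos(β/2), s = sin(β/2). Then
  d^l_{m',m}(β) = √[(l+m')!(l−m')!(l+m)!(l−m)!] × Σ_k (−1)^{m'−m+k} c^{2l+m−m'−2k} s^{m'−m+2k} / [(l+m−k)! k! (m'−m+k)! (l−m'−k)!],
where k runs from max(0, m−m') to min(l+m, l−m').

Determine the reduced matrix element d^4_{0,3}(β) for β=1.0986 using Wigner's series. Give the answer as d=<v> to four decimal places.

d=0.4752

d^4_{0,3}(β=1.0986) via Wigner's sum:
With c≡cos(β/2)=0.852890 and s≡sin(β/2)=0.522090, N=[24·24·5040·1]^{1/2}=1703.830978
Admissible k: 3..4 (factorial args all ≥0)
  k=3: (−1)^0·1703.8310/(144)·0.8529^5·0.5221^3 = +0.759918
  k=4: (−1)^1·1703.8310/(144)·0.8529^3·0.5221^5 = -0.284755
d^4_{0,3}(1.0986) = +0.759918 -0.284755 = +0.475163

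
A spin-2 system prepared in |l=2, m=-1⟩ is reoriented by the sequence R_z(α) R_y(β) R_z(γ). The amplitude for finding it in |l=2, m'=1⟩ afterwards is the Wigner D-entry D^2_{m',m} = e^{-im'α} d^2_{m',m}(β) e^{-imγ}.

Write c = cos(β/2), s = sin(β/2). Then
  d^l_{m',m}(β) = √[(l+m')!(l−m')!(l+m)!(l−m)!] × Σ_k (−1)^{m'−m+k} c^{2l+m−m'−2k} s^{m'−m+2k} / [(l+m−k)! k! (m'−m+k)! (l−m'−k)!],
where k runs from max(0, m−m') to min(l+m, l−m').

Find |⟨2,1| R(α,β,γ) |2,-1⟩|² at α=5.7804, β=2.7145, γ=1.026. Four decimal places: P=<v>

Split into d^2_{1,-1}(β=2.7145) × two z-phases.
Half-angle: c=0.211927, s=0.977285. N=√(6·1·1·6)=6.000000
The bounds max(0,m−m')=0 and min(l+m,l−m')=1 give 2 terms
  k=0: (−1)^2·6.0000/(2)·0.2119^2·0.9773^2 = +0.128688
  k=1: (−1)^3·6.0000/(6)·0.2119^0·0.9773^4 = -0.912191
d^2_{1,-1}(2.7145) = +0.128688 -0.912191 = -0.783503
|D^2_{1,-1}|² = |d^2_{1,-1}(β)|² = (-0.783503)² = 0.613878 (the z-rotation phases have unit modulus)

P=0.6139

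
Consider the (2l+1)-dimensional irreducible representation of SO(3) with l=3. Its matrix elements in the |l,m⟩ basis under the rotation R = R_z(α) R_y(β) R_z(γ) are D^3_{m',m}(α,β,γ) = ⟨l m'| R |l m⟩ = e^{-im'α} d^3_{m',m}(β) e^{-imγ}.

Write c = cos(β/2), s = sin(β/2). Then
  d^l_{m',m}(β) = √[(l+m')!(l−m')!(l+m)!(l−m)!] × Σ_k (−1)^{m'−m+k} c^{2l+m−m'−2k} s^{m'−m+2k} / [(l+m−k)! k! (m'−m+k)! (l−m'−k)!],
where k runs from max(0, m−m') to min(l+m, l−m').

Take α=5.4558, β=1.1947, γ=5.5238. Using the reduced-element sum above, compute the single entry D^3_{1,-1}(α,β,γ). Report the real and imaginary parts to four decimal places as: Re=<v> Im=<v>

Re=0.3706 Im=0.0252

First d^3_{1,-1}(β=1.1947), then the phase factors e^{-i(1)α} and e^{-i(-1)γ}:
c=cos(1.1947/2)=0.826829, s=sin(1.1947/2)=0.562453; N=√[24·2·2·24]=48.000000
Admissible k: 0..2 (factorial args all ≥0)
  k=0: (−1)^2·48.0000/(8)·0.8268^4·0.5625^2 = +0.887130
  k=1: (−1)^3·48.0000/(6)·0.8268^2·0.5625^4 = -0.547353
  k=2: (−1)^4·48.0000/(48)·0.8268^0·0.5625^6 = +0.031661
d^3_{1,-1}(1.1947) = +0.887130 -0.547353 +0.031661 = +0.371437
Attach z-rotation phases: D = e^{-i(1)(5.4558)}·(+0.371437)·e^{-i(-1)(5.5238)} = +0.370579+0.025238i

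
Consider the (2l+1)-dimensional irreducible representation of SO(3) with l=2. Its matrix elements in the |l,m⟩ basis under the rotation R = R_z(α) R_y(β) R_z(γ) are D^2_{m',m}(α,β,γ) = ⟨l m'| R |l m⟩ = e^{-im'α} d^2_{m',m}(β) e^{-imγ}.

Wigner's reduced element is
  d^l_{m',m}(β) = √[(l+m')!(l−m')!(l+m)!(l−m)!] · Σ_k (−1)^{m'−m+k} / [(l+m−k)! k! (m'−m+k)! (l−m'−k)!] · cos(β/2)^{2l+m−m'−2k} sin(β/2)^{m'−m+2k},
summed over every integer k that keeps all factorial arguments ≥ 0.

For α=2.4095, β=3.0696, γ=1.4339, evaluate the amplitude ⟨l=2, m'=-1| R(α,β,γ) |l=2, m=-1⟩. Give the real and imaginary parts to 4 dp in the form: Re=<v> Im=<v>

Split into d^2_{-1,-1}(β=3.0696) × two z-phases.
With c≡cos(β/2)=0.035989 and s≡sin(β/2)=0.999352, N=[1·6·1·6]^{1/2}=6.000000
The bounds max(0,m−m')=0 and min(l+m,l−m')=1 give 2 terms
  k=0: (−1)^0·6.0000/(6)·0.0360^4·0.9994^0 = +0.000002
  k=1: (−1)^1·6.0000/(2)·0.0360^2·0.9994^2 = -0.003880
d^2_{-1,-1}(3.0696) = +0.000002 -0.003880 = -0.003879
Attach z-rotation phases: D = e^{-i(-1)(2.4095)}·(-0.003879)·e^{-i(-1)(1.4339)} = +0.002962+0.002504i

Re=0.0030 Im=0.0025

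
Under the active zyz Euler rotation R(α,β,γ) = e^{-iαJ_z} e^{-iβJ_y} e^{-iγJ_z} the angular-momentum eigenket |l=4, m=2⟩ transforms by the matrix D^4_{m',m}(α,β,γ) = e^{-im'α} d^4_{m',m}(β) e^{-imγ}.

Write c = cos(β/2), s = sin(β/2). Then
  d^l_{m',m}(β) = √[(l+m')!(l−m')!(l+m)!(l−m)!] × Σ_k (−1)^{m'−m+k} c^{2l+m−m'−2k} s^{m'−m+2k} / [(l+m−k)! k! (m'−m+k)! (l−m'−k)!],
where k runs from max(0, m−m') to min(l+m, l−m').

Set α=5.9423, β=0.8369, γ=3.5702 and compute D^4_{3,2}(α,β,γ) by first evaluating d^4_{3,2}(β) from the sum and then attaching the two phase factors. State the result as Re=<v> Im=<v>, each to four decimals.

D^4_{3,2}(5.9423,0.8369,3.5702) = e^{-i·3·5.9423}·d^4_{3,2}(0.8369)·e^{-i·2·3.5702}. Compute d first:
Half-angle: c=0.913720, s=0.406345. N=√(5040·1·720·2)=2693.993318
k∈{0,1} keeps every argument non-negative
  k=0: (−1)^1·2693.9933/(720)·0.9137^7·0.4063^1 = -0.808444
  k=1: (−1)^2·2693.9933/(240)·0.9137^5·0.4063^3 = +0.479661
d^4_{3,2}(0.8369) = -0.808444 +0.479661 = -0.328783
Phases: e^{-i·(3)·5.9423}=+0.521101+0.853495i, e^{-i·(2)·3.5702}=+0.654546-0.756022i ⇒ D=-0.324294-0.054147i

Re=-0.3243 Im=-0.0541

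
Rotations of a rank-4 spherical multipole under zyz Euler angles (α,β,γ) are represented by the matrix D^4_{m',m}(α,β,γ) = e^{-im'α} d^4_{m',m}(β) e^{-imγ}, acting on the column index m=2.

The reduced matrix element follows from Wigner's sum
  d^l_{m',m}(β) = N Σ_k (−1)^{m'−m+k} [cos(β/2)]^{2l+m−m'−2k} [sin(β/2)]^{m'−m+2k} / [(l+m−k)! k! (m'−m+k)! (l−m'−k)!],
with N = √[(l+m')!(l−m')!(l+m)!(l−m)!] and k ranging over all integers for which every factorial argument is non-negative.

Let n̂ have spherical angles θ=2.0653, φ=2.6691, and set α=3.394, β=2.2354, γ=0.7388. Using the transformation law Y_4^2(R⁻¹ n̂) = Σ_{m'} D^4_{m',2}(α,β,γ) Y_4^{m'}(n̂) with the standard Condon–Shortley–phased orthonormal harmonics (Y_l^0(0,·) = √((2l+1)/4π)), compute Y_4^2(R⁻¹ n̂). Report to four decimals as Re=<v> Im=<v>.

Re=0.0079 Im=0.4124

Need the full column D^4_{m',2} for m'=−4..4 at α=3.394, β=2.2354, γ=0.7388.
cos(β/2)=0.437752, sin(β/2)=0.899096
d^4_{-4,2}: single k=6 term ⇒ +0.535637;  D = +0.478048-0.241613i
d^4_{-3,2}: k∈[5..6] ⇒ +0.553221 -0.777919 = -0.224698;  D = +0.168873-0.148226i
d^4_{-2,2}: k∈[4..6] ⇒ +0.359937 -1.214711 +0.427020 = -0.427754;  D = -0.240825+0.353520i
d^4_{-1,2}: k∈[3..5] ⇒ +0.165223 -1.045489 +0.882077 = +0.001811;  D = -0.000613+0.001704i
d^4_{0,2}: k∈[2..4] ⇒ +0.053963 -0.607051 +0.960313 = +0.407226;  D = +0.037897-0.405459i
d^4_{1,2}: k∈[1..3] ⇒ +0.011750 -0.247835 +0.696993 = +0.460908;  D = +0.073072+0.455078i
d^4_{2,2}: k∈[0..2] ⇒ +0.001348 -0.068259 +0.359937 = +0.293026;  D = -0.117238-0.268551i
d^4_{3,2}: k∈[0..1] ⇒ -0.010362 +0.131142 = +0.120780;  D = +0.074435+0.095116i
d^4_{4,2}: single k=0 term ⇒ +0.030099;  D = -0.023882-0.018320i
Y_4^{m'}(θ=2.0653,φ=2.6691) and Σ D·Y over m':
  (+0.4780-0.2416i)·(-0.0834+0.2522i)  (+0.1689-0.1482i)·(+0.0619+0.4003i)  (-0.2408+0.3535i)·(+0.0875+0.1211i)  (-0.0006+0.0017i)·(-0.2505-0.1280i)  (+0.0379-0.4055i)·(-0.2096+0.0000i)  (+0.0731+0.4551i)·(+0.2505-0.1280i)  (-0.1172-0.2686i)·(+0.0875-0.1211i)  (+0.0744+0.0951i)·(-0.0619+0.4003i)  (-0.0239-0.0183i)·(-0.0834-0.2522i)
Y_4^2(R⁻¹ n̂) = +0.007852+0.412354i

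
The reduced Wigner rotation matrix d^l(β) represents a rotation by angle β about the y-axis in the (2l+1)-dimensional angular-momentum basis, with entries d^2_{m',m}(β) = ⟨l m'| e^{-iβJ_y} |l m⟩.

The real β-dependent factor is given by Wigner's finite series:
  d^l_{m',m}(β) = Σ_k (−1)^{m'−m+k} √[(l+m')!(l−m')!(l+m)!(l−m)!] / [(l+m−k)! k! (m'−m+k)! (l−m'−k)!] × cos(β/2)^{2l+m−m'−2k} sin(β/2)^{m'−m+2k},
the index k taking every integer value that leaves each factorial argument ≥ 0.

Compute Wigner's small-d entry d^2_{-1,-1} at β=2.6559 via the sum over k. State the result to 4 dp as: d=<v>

d^2_{-1,-1}(β=2.6559) via Wigner's sum:
Half-angle: c=0.240466, s=0.970657. N=√(1·6·1·6)=6.000000
The bounds max(0,m−m')=0 and min(l+m,l−m')=1 give 2 terms
  k=0: (−1)^0·6.0000/(6)·0.2405^4·0.9707^0 = +0.003344
  k=1: (−1)^1·6.0000/(2)·0.2405^2·0.9707^2 = -0.163441
d^2_{-1,-1}(2.6559) = +0.003344 -0.163441 = -0.160098

d=-0.1601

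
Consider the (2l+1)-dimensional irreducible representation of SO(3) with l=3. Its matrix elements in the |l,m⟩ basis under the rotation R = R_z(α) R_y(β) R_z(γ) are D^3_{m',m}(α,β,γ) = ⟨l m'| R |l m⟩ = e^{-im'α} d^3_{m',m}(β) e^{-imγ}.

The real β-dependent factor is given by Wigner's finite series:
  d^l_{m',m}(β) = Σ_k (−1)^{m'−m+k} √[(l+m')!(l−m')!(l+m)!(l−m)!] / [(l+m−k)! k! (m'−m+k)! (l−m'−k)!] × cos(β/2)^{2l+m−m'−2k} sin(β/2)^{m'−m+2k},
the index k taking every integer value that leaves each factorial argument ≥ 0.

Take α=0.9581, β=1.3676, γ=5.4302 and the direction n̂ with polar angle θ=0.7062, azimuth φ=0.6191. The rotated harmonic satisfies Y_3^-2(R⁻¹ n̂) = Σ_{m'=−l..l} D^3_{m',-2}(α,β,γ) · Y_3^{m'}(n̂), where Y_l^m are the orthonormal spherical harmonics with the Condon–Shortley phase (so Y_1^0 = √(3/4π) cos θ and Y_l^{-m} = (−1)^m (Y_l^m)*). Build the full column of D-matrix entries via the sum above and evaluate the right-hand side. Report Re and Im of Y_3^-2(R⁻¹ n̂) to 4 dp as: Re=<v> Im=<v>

Re=-0.2398 Im=-0.2314

Need the full column D^3_{m',-2} for m'=−3..3 at α=0.9581, β=1.3676, γ=5.4302.
cos(β/2)=0.775178, sin(β/2)=0.631743
d^3_{-3,-2}: single k=1 term ⇒ +0.433134;  D = +0.169654+0.398526i
d^3_{-2,-2}: k∈[0..1] ⇒ +0.216974 -0.720537 = -0.503563;  D = -0.492476-0.105086i
d^3_{-1,-2}: k∈[0..1] ⇒ -0.559174 +0.742772 = +0.183598;  D = +0.134603-0.124861i
d^3_{0,-2}: k∈[0..1] ⇒ +0.789309 -0.524235 = +0.265074;  D = -0.035722-0.262656i
d^3_{1,-2}: k∈[0..1] ⇒ -0.742772 +0.246663 = -0.496109;  D = +0.440613+0.228002i
d^3_{2,-2}: k∈[0..1] ⇒ +0.478558 -0.063569 = +0.414990;  D = -0.367983+0.191846i
d^3_{3,-2}: single k=0 term ⇒ -0.191064;  D = +0.025170-0.189399i
Y_3^{m'}(θ=0.7062,φ=0.6191) and Σ D·Y over m':
  (+0.1697+0.3985i)·(-0.0322-0.1094i)  (-0.4925-0.1051i)·(+0.1069-0.3095i)  (+0.1346-0.1249i)·(+0.3236-0.2306i)  (-0.0357-0.2627i)·(-0.0300+0.0000i)  (+0.4406+0.2280i)·(-0.3236-0.2306i)  (-0.3680+0.1918i)·(+0.1069+0.3095i)  (+0.0252-0.1894i)·(+0.0322-0.1094i)
Y_3^-2(R⁻¹ n̂) = -0.239841-0.231353i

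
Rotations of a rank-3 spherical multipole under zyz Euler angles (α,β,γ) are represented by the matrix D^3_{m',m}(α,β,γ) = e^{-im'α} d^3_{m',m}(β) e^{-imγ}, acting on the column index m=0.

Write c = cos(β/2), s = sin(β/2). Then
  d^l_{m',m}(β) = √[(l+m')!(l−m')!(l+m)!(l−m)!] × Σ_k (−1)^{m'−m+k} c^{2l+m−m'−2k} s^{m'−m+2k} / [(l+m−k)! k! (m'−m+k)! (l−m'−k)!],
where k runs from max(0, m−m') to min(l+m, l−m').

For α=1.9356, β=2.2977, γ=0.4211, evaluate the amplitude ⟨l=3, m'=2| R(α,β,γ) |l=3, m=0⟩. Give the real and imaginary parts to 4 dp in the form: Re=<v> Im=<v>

First d^3_{2,0}(β=2.2977), then the phase factors e^{-i(2)α} and e^{-i(0)γ}:
Half-angle: c=0.409537, s=0.912294. N=√(120·1·6·6)=65.726707
Admissible k: 0..1 (factorial args all ≥0)
  k=0: (−1)^2·65.7267/(12)·0.4095^4·0.9123^2 = +0.128234
  k=1: (−1)^3·65.7267/(12)·0.4095^2·0.9123^4 = -0.636334
d^3_{2,0}(2.2977) = +0.128234 -0.636334 = -0.508100
Phases: e^{-i·(2)·1.9356}=-0.745436+0.666577i, e^{-i·(0)·0.4211}=+1.000000+0.000000i ⇒ D=+0.378756-0.338688i

Re=0.3788 Im=-0.3387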